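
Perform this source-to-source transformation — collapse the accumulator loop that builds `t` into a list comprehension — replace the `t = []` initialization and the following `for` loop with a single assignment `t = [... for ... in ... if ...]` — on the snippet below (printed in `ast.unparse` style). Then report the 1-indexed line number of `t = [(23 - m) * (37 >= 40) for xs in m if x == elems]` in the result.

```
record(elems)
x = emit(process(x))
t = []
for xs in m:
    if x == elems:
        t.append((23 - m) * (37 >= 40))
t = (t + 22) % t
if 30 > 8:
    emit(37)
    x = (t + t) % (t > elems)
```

3

Transformed code:
record(elems)
x = emit(process(x))
t = [(23 - m) * (37 >= 40) for xs in m if x == elems]
t = (t + 22) % t
if 30 > 8:
    emit(37)
    x = (t + t) % (t > elems)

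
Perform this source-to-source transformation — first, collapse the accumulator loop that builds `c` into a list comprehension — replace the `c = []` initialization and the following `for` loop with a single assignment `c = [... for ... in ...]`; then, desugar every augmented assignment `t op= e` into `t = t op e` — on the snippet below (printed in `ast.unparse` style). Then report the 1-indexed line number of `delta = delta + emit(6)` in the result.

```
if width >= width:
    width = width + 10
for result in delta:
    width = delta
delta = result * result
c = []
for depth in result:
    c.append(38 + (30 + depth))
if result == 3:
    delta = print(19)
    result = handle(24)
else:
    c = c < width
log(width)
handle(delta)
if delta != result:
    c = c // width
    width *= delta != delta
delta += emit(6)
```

17

Transformed code:
if width >= width:
    width = width + 10
for result in delta:
    width = delta
delta = result * result
c = [38 + (30 + depth) for depth in result]
if result == 3:
    delta = print(19)
    result = handle(24)
else:
    c = c < width
log(width)
handle(delta)
if delta != result:
    c = c // width
    width = width * (delta != delta)
delta = delta + emit(6)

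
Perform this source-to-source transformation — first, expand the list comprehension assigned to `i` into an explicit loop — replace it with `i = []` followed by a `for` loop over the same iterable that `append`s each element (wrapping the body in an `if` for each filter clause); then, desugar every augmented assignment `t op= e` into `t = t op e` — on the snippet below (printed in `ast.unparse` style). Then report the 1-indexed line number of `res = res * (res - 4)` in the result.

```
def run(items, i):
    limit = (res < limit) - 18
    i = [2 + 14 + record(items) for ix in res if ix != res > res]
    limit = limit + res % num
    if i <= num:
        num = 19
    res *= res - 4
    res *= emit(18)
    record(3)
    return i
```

10

Transformed code:
def run(items, i):
    limit = (res < limit) - 18
    i = []
    for ix in res:
        if ix != res > res:
            i.append(2 + 14 + record(items))
    limit = limit + res % num
    if i <= num:
        num = 19
    res = res * (res - 4)
    res = res * emit(18)
    record(3)
    return i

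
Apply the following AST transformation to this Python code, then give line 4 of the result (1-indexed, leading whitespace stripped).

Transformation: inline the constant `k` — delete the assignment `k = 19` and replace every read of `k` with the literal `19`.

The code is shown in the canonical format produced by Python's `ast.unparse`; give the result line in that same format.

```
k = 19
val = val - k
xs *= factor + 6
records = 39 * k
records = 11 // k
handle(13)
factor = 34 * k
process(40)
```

records = 11 // 19

Transformed code:
val = val - 19
xs *= factor + 6
records = 39 * 19
records = 11 // 19
handle(13)
factor = 34 * 19
process(40)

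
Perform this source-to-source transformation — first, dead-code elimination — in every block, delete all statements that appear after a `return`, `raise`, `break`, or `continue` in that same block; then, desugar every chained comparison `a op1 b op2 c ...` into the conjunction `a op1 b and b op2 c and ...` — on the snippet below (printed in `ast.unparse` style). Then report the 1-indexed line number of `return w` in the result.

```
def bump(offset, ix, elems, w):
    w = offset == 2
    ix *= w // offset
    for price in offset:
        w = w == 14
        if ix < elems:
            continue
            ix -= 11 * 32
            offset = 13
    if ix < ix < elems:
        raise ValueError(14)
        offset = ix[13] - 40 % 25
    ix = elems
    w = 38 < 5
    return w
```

Transformed code:
def bump(offset, ix, elems, w):
    w = offset == 2
    ix *= w // offset
    for price in offset:
        w = w == 14
        if ix < elems:
            continue
    if ix < ix and ix < elems:
        raise ValueError(14)
    ix = elems
    w = 38 < 5
    return w

12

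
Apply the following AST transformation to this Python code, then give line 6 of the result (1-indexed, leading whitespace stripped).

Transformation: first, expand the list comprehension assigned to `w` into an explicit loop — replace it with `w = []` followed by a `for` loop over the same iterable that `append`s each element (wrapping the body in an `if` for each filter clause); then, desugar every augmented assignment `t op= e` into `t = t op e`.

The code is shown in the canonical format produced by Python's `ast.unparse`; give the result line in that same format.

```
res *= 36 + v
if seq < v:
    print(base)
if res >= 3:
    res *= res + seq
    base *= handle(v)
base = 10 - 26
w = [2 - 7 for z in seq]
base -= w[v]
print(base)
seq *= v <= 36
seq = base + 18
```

base = base * handle(v)

Transformed code:
res = res * (36 + v)
if seq < v:
    print(base)
if res >= 3:
    res = res * (res + seq)
    base = base * handle(v)
base = 10 - 26
w = []
for z in seq:
    w.append(2 - 7)
base = base - w[v]
print(base)
seq = seq * (v <= 36)
seq = base + 18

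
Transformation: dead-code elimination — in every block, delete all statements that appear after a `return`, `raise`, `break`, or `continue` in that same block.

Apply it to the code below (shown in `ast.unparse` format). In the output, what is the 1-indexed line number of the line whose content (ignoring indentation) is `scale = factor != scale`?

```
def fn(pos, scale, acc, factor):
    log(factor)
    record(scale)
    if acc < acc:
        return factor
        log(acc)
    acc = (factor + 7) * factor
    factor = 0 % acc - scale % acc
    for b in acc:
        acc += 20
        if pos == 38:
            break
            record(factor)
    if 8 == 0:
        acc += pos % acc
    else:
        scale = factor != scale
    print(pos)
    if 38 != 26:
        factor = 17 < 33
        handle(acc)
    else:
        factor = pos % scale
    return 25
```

Transformed code:
def fn(pos, scale, acc, factor):
    log(factor)
    record(scale)
    if acc < acc:
        return factor
    acc = (factor + 7) * factor
    factor = 0 % acc - scale % acc
    for b in acc:
        acc += 20
        if pos == 38:
            break
    if 8 == 0:
        acc += pos % acc
    else:
        scale = factor != scale
    print(pos)
    if 38 != 26:
        factor = 17 < 33
        handle(acc)
    else:
        factor = pos % scale
    return 25

15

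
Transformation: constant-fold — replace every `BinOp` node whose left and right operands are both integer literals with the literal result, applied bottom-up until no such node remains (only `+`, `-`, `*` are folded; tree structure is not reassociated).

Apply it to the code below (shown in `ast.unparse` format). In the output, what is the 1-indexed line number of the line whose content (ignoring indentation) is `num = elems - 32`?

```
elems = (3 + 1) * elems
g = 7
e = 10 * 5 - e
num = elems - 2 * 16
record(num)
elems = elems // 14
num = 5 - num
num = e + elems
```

Transformed code:
elems = 4 * elems
g = 7
e = 50 - e
num = elems - 32
record(num)
elems = elems // 14
num = 5 - num
num = e + elems

4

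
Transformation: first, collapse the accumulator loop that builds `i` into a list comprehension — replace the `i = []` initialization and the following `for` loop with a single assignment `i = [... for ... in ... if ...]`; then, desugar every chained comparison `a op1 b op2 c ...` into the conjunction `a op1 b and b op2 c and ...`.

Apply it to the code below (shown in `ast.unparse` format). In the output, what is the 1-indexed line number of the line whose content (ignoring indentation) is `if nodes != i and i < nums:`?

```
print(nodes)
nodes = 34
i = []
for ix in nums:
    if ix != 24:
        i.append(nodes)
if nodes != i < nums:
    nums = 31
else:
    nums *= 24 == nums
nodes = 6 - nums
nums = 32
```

4

Transformed code:
print(nodes)
nodes = 34
i = [nodes for ix in nums if ix != 24]
if nodes != i and i < nums:
    nums = 31
else:
    nums *= 24 == nums
nodes = 6 - nums
nums = 32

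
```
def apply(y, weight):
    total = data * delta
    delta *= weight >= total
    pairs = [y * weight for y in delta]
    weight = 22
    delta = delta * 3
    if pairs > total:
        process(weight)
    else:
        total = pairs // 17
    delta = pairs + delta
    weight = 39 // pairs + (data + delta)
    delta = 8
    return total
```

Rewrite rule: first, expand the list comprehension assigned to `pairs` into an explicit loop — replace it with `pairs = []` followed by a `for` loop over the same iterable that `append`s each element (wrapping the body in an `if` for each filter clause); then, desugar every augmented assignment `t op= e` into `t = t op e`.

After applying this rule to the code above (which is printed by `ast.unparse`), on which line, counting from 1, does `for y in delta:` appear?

5

Transformed code:
def apply(y, weight):
    total = data * delta
    delta = delta * (weight >= total)
    pairs = []
    for y in delta:
        pairs.append(y * weight)
    weight = 22
    delta = delta * 3
    if pairs > total:
        process(weight)
    else:
        total = pairs // 17
    delta = pairs + delta
    weight = 39 // pairs + (data + delta)
    delta = 8
    return total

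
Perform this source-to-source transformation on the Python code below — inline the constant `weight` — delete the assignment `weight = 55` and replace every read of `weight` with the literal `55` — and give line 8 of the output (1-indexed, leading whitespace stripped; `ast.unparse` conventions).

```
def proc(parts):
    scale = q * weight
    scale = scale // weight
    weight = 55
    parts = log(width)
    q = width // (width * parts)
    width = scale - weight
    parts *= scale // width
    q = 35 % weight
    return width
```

Transformed code:
def proc(parts):
    scale = q * 55
    scale = scale // 55
    parts = log(width)
    q = width // (width * parts)
    width = scale - 55
    parts *= scale // width
    q = 35 % 55
    return width

q = 35 % 55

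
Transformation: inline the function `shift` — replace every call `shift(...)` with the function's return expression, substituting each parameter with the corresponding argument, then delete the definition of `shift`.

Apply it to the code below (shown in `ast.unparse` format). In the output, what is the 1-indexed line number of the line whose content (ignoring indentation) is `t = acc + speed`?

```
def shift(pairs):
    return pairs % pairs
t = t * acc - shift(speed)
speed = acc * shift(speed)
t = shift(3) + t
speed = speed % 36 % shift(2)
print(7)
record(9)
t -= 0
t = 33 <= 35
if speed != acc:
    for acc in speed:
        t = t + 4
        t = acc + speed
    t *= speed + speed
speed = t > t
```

Transformed code:
t = t * acc - speed % speed
speed = acc * (speed % speed)
t = 3 % 3 + t
speed = speed % 36 % (2 % 2)
print(7)
record(9)
t -= 0
t = 33 <= 35
if speed != acc:
    for acc in speed:
        t = t + 4
        t = acc + speed
    t *= speed + speed
speed = t > t

12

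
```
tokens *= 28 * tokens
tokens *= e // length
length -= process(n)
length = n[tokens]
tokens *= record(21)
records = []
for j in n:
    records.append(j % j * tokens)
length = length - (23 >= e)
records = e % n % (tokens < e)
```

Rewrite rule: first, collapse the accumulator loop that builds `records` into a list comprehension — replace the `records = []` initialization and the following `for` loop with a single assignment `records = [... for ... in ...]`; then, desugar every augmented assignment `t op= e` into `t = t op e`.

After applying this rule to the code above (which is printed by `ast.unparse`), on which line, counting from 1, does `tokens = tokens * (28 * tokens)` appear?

1

Transformed code:
tokens = tokens * (28 * tokens)
tokens = tokens * (e // length)
length = length - process(n)
length = n[tokens]
tokens = tokens * record(21)
records = [j % j * tokens for j in n]
length = length - (23 >= e)
records = e % n % (tokens < e)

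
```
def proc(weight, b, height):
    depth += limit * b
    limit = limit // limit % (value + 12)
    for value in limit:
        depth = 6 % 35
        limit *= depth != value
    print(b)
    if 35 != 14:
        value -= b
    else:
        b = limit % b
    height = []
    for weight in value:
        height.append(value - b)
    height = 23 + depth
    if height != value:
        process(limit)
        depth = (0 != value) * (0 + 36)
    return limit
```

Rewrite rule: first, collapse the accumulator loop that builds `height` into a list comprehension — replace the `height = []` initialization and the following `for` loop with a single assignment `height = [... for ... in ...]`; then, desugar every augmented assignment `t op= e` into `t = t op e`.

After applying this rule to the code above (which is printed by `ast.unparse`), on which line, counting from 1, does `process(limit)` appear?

Transformed code:
def proc(weight, b, height):
    depth = depth + limit * b
    limit = limit // limit % (value + 12)
    for value in limit:
        depth = 6 % 35
        limit = limit * (depth != value)
    print(b)
    if 35 != 14:
        value = value - b
    else:
        b = limit % b
    height = [value - b for weight in value]
    height = 23 + depth
    if height != value:
        process(limit)
        depth = (0 != value) * (0 + 36)
    return limit

15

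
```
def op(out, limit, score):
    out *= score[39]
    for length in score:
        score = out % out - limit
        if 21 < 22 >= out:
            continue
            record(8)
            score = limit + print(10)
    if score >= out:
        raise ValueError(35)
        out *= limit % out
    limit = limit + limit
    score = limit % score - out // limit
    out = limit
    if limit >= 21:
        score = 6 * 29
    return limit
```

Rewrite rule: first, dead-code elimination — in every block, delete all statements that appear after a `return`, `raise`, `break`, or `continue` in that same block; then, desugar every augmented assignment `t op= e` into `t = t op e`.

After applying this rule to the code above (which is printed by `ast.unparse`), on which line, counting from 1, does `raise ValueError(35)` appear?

Transformed code:
def op(out, limit, score):
    out = out * score[39]
    for length in score:
        score = out % out - limit
        if 21 < 22 >= out:
            continue
    if score >= out:
        raise ValueError(35)
    limit = limit + limit
    score = limit % score - out // limit
    out = limit
    if limit >= 21:
        score = 6 * 29
    return limit

8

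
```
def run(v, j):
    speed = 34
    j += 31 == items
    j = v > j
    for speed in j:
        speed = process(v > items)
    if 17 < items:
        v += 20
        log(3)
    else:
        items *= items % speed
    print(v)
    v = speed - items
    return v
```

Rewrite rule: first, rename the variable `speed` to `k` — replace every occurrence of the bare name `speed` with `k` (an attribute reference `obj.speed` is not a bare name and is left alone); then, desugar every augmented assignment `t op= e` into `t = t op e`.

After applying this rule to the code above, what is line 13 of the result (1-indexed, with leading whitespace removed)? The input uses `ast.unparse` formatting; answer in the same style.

Transformed code:
def run(v, j):
    k = 34
    j = j + (31 == items)
    j = v > j
    for k in j:
        k = process(v > items)
    if 17 < items:
        v = v + 20
        log(3)
    else:
        items = items * (items % k)
    print(v)
    v = k - items
    return v

v = k - items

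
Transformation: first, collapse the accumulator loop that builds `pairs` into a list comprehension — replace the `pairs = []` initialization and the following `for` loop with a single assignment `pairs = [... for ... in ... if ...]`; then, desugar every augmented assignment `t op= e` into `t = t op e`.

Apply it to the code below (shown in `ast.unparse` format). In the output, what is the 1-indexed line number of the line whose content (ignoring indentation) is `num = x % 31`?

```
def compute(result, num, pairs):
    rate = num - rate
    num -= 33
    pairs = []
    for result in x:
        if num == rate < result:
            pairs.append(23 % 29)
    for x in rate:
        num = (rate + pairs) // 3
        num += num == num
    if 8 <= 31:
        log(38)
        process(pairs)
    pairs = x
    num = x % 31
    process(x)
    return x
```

Transformed code:
def compute(result, num, pairs):
    rate = num - rate
    num = num - 33
    pairs = [23 % 29 for result in x if num == rate < result]
    for x in rate:
        num = (rate + pairs) // 3
        num = num + (num == num)
    if 8 <= 31:
        log(38)
        process(pairs)
    pairs = x
    num = x % 31
    process(x)
    return x

12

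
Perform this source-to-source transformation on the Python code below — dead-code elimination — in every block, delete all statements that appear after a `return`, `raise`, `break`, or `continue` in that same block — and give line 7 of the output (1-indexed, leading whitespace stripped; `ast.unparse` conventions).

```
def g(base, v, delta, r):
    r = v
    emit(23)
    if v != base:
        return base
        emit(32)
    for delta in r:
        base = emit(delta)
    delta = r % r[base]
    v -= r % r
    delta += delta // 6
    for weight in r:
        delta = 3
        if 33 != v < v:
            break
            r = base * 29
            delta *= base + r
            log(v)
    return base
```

base = emit(delta)

Transformed code:
def g(base, v, delta, r):
    r = v
    emit(23)
    if v != base:
        return base
    for delta in r:
        base = emit(delta)
    delta = r % r[base]
    v -= r % r
    delta += delta // 6
    for weight in r:
        delta = 3
        if 33 != v < v:
            break
    return base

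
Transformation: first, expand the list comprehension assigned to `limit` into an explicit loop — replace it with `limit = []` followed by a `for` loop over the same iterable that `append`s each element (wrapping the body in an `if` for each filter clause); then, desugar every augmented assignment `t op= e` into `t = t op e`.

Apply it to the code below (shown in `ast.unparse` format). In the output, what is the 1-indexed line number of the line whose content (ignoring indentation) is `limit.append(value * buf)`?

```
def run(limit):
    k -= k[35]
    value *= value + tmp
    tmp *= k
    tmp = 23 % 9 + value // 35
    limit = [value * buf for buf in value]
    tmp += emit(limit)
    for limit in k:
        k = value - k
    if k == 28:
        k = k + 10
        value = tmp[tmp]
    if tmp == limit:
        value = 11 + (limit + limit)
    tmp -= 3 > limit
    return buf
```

8

Transformed code:
def run(limit):
    k = k - k[35]
    value = value * (value + tmp)
    tmp = tmp * k
    tmp = 23 % 9 + value // 35
    limit = []
    for buf in value:
        limit.append(value * buf)
    tmp = tmp + emit(limit)
    for limit in k:
        k = value - k
    if k == 28:
        k = k + 10
        value = tmp[tmp]
    if tmp == limit:
        value = 11 + (limit + limit)
    tmp = tmp - (3 > limit)
    return buf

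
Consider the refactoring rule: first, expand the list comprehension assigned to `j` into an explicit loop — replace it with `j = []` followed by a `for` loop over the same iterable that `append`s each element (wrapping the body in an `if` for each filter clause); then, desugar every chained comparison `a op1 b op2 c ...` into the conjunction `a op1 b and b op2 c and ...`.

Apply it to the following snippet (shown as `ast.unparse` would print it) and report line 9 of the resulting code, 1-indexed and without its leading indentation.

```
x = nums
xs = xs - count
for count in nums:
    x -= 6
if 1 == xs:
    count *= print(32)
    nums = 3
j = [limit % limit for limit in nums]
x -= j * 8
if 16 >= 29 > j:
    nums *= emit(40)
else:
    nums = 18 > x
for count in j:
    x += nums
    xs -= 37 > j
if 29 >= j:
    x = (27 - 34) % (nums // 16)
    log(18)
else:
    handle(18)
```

for limit in nums:

Transformed code:
x = nums
xs = xs - count
for count in nums:
    x -= 6
if 1 == xs:
    count *= print(32)
    nums = 3
j = []
for limit in nums:
    j.append(limit % limit)
x -= j * 8
if 16 >= 29 and 29 > j:
    nums *= emit(40)
else:
    nums = 18 > x
for count in j:
    x += nums
    xs -= 37 > j
if 29 >= j:
    x = (27 - 34) % (nums // 16)
    log(18)
else:
    handle(18)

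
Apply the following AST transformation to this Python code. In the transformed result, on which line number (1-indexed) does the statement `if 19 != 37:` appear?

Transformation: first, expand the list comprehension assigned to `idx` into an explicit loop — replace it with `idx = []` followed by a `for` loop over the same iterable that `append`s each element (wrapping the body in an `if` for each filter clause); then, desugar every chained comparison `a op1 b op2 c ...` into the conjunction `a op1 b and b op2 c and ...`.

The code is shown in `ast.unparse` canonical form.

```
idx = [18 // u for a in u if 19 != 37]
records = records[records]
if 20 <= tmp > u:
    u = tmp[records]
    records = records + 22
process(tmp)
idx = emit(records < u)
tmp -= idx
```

3

Transformed code:
idx = []
for a in u:
    if 19 != 37:
        idx.append(18 // u)
records = records[records]
if 20 <= tmp and tmp > u:
    u = tmp[records]
    records = records + 22
process(tmp)
idx = emit(records < u)
tmp -= idx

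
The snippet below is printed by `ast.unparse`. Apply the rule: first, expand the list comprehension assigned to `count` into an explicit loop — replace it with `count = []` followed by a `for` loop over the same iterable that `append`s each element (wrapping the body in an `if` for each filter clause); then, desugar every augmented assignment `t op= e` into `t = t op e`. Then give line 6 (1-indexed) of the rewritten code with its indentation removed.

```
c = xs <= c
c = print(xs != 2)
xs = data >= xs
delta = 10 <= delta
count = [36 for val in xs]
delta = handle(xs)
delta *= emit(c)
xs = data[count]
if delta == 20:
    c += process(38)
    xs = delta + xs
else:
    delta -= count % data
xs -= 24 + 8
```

Transformed code:
c = xs <= c
c = print(xs != 2)
xs = data >= xs
delta = 10 <= delta
count = []
for val in xs:
    count.append(36)
delta = handle(xs)
delta = delta * emit(c)
xs = data[count]
if delta == 20:
    c = c + process(38)
    xs = delta + xs
else:
    delta = delta - count % data
xs = xs - (24 + 8)

for val in xs:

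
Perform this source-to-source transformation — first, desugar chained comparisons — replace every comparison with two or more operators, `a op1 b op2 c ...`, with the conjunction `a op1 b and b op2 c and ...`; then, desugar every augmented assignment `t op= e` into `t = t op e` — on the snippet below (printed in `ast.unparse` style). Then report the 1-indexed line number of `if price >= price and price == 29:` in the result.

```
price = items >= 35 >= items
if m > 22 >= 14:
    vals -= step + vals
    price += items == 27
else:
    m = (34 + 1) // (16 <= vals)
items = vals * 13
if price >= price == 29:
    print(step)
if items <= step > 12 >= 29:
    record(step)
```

Transformed code:
price = items >= 35 and 35 >= items
if m > 22 and 22 >= 14:
    vals = vals - (step + vals)
    price = price + (items == 27)
else:
    m = (34 + 1) // (16 <= vals)
items = vals * 13
if price >= price and price == 29:
    print(step)
if items <= step and step > 12 and (12 >= 29):
    record(step)

8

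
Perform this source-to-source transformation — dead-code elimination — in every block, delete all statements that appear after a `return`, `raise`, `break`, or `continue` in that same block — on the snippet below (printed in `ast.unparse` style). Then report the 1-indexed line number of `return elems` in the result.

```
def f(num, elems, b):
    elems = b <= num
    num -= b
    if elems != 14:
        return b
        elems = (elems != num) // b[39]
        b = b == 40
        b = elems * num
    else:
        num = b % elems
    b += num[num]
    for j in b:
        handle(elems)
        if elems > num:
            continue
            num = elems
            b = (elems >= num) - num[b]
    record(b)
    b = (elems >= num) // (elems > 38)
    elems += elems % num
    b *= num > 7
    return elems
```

Transformed code:
def f(num, elems, b):
    elems = b <= num
    num -= b
    if elems != 14:
        return b
    else:
        num = b % elems
    b += num[num]
    for j in b:
        handle(elems)
        if elems > num:
            continue
    record(b)
    b = (elems >= num) // (elems > 38)
    elems += elems % num
    b *= num > 7
    return elems

17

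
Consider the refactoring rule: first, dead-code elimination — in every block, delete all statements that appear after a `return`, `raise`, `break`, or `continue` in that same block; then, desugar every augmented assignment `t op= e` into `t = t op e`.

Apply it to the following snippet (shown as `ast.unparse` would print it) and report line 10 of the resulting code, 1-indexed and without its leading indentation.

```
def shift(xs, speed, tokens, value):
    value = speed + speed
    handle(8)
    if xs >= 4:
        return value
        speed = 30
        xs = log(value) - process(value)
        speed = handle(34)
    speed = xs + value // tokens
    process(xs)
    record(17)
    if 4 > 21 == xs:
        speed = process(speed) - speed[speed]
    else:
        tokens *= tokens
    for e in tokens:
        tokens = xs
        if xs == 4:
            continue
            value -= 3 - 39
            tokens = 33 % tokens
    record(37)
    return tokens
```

Transformed code:
def shift(xs, speed, tokens, value):
    value = speed + speed
    handle(8)
    if xs >= 4:
        return value
    speed = xs + value // tokens
    process(xs)
    record(17)
    if 4 > 21 == xs:
        speed = process(speed) - speed[speed]
    else:
        tokens = tokens * tokens
    for e in tokens:
        tokens = xs
        if xs == 4:
            continue
    record(37)
    return tokens

speed = process(speed) - speed[speed]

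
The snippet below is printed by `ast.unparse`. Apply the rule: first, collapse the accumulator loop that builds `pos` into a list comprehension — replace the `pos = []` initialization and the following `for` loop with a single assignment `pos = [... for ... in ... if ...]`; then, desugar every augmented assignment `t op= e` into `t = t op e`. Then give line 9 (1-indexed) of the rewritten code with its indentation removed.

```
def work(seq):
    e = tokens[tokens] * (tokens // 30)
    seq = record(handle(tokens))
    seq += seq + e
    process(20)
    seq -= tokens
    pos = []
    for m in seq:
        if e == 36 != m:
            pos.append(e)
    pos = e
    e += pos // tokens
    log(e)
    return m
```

e = e + pos // tokens

Transformed code:
def work(seq):
    e = tokens[tokens] * (tokens // 30)
    seq = record(handle(tokens))
    seq = seq + (seq + e)
    process(20)
    seq = seq - tokens
    pos = [e for m in seq if e == 36 != m]
    pos = e
    e = e + pos // tokens
    log(e)
    return m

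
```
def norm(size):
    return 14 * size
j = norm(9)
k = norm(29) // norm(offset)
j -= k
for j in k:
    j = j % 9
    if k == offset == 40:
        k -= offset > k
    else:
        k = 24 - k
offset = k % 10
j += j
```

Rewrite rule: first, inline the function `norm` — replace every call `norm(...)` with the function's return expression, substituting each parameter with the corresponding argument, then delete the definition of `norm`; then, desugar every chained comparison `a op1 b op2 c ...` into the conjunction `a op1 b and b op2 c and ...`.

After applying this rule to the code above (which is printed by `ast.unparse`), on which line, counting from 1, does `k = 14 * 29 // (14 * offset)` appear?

Transformed code:
j = 14 * 9
k = 14 * 29 // (14 * offset)
j -= k
for j in k:
    j = j % 9
    if k == offset and offset == 40:
        k -= offset > k
    else:
        k = 24 - k
offset = k % 10
j += j

2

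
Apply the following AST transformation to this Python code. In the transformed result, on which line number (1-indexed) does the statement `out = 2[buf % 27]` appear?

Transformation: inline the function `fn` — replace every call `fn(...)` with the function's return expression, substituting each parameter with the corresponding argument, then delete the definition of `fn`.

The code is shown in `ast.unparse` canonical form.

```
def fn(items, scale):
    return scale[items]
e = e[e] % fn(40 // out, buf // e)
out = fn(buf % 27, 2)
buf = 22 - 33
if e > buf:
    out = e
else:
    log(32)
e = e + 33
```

2

Transformed code:
e = e[e] % (buf // e)[40 // out]
out = 2[buf % 27]
buf = 22 - 33
if e > buf:
    out = e
else:
    log(32)
e = e + 33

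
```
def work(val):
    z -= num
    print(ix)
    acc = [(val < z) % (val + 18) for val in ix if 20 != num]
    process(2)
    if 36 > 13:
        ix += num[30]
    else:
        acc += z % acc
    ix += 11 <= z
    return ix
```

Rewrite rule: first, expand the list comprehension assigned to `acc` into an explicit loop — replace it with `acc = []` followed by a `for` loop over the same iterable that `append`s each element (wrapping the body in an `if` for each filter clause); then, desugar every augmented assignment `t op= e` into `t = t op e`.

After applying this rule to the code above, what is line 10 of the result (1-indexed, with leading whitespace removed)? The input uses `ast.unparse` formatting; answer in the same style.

Transformed code:
def work(val):
    z = z - num
    print(ix)
    acc = []
    for val in ix:
        if 20 != num:
            acc.append((val < z) % (val + 18))
    process(2)
    if 36 > 13:
        ix = ix + num[30]
    else:
        acc = acc + z % acc
    ix = ix + (11 <= z)
    return ix

ix = ix + num[30]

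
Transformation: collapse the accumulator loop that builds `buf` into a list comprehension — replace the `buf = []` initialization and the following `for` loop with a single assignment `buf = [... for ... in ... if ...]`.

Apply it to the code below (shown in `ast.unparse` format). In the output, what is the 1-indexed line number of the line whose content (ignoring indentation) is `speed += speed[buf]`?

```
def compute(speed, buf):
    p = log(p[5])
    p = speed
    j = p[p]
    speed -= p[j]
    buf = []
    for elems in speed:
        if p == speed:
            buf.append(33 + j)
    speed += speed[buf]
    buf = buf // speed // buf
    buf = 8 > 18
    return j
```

7

Transformed code:
def compute(speed, buf):
    p = log(p[5])
    p = speed
    j = p[p]
    speed -= p[j]
    buf = [33 + j for elems in speed if p == speed]
    speed += speed[buf]
    buf = buf // speed // buf
    buf = 8 > 18
    return j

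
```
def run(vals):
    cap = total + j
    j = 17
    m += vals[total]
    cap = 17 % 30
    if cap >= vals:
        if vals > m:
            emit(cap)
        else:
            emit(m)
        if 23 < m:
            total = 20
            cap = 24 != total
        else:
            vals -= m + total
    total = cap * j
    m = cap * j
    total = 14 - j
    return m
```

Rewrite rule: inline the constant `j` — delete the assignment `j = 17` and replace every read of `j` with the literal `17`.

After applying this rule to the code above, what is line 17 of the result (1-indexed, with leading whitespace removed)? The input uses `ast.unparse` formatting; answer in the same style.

Transformed code:
def run(vals):
    cap = total + 17
    m += vals[total]
    cap = 17 % 30
    if cap >= vals:
        if vals > m:
            emit(cap)
        else:
            emit(m)
        if 23 < m:
            total = 20
            cap = 24 != total
        else:
            vals -= m + total
    total = cap * 17
    m = cap * 17
    total = 14 - 17
    return m

total = 14 - 17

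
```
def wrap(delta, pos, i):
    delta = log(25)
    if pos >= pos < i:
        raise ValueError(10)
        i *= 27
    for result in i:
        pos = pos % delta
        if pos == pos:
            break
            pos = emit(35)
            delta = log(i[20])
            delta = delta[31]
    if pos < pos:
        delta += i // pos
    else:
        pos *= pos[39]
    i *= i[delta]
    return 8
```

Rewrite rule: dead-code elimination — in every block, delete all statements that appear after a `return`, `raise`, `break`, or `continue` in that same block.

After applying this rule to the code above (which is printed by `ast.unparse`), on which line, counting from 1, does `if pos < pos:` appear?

9

Transformed code:
def wrap(delta, pos, i):
    delta = log(25)
    if pos >= pos < i:
        raise ValueError(10)
    for result in i:
        pos = pos % delta
        if pos == pos:
            break
    if pos < pos:
        delta += i // pos
    else:
        pos *= pos[39]
    i *= i[delta]
    return 8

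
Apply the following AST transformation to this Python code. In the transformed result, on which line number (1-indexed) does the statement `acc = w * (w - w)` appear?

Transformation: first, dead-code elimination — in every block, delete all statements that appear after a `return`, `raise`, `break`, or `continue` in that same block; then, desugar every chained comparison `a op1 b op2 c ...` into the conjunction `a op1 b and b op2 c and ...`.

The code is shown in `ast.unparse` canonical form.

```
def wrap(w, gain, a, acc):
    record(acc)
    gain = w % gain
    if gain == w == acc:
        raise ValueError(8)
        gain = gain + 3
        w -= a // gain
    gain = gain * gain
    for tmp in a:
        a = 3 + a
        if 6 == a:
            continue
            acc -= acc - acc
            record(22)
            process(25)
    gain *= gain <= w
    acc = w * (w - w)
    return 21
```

12

Transformed code:
def wrap(w, gain, a, acc):
    record(acc)
    gain = w % gain
    if gain == w and w == acc:
        raise ValueError(8)
    gain = gain * gain
    for tmp in a:
        a = 3 + a
        if 6 == a:
            continue
    gain *= gain <= w
    acc = w * (w - w)
    return 21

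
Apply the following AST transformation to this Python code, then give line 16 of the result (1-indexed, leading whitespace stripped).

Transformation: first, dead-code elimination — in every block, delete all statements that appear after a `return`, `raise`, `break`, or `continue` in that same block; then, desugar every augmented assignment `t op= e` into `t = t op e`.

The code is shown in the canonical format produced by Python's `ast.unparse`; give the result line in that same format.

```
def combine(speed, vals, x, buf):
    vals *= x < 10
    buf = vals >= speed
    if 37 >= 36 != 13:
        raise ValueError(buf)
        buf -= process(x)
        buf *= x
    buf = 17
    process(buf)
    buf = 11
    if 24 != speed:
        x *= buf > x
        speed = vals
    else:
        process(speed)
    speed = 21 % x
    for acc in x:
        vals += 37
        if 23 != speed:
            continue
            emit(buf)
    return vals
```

vals = vals + 37

Transformed code:
def combine(speed, vals, x, buf):
    vals = vals * (x < 10)
    buf = vals >= speed
    if 37 >= 36 != 13:
        raise ValueError(buf)
    buf = 17
    process(buf)
    buf = 11
    if 24 != speed:
        x = x * (buf > x)
        speed = vals
    else:
        process(speed)
    speed = 21 % x
    for acc in x:
        vals = vals + 37
        if 23 != speed:
            continue
    return vals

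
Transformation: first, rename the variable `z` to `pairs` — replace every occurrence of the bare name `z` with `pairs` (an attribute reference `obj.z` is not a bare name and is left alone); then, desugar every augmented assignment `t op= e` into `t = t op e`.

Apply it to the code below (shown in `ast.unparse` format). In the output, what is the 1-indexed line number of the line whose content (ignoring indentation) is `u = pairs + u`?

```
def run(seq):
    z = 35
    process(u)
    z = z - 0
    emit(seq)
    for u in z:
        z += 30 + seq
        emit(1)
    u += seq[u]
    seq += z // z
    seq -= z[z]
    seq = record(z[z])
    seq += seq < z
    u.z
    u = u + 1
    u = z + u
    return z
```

Transformed code:
def run(seq):
    pairs = 35
    process(u)
    pairs = pairs - 0
    emit(seq)
    for u in pairs:
        pairs = pairs + (30 + seq)
        emit(1)
    u = u + seq[u]
    seq = seq + pairs // pairs
    seq = seq - pairs[pairs]
    seq = record(pairs[pairs])
    seq = seq + (seq < pairs)
    u.z
    u = u + 1
    u = pairs + u
    return pairs

16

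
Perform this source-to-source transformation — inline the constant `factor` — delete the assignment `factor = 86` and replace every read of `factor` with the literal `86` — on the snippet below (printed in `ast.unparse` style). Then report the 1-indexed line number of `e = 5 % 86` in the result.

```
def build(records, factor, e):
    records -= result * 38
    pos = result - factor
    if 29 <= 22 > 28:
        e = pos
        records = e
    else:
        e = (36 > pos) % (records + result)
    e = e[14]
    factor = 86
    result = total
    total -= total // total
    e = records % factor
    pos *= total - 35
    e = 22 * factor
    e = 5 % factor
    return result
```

15

Transformed code:
def build(records, factor, e):
    records -= result * 38
    pos = result - 86
    if 29 <= 22 > 28:
        e = pos
        records = e
    else:
        e = (36 > pos) % (records + result)
    e = e[14]
    result = total
    total -= total // total
    e = records % 86
    pos *= total - 35
    e = 22 * 86
    e = 5 % 86
    return result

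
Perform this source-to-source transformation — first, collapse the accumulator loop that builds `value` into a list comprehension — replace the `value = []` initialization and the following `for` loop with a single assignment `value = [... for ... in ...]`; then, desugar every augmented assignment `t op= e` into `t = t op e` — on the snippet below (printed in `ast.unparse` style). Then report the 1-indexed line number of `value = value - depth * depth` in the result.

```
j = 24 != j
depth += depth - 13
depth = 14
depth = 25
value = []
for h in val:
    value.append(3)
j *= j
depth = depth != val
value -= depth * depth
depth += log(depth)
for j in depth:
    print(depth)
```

Transformed code:
j = 24 != j
depth = depth + (depth - 13)
depth = 14
depth = 25
value = [3 for h in val]
j = j * j
depth = depth != val
value = value - depth * depth
depth = depth + log(depth)
for j in depth:
    print(depth)

8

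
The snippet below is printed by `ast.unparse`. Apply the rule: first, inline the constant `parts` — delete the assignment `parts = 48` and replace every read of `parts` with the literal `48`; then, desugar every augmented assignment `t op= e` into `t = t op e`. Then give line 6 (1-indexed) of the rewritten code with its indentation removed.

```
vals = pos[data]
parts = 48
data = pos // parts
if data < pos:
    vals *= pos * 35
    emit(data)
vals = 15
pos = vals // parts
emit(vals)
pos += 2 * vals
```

Transformed code:
vals = pos[data]
data = pos // 48
if data < pos:
    vals = vals * (pos * 35)
    emit(data)
vals = 15
pos = vals // 48
emit(vals)
pos = pos + 2 * vals

vals = 15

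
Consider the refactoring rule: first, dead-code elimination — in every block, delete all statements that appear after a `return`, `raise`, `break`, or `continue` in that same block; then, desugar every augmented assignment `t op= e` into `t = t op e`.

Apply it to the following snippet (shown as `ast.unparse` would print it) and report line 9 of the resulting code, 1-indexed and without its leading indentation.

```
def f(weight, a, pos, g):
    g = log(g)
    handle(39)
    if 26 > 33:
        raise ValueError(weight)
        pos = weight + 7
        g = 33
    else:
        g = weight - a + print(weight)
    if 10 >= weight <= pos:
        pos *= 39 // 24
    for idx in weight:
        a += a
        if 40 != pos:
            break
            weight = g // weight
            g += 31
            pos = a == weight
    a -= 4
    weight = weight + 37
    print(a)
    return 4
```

Transformed code:
def f(weight, a, pos, g):
    g = log(g)
    handle(39)
    if 26 > 33:
        raise ValueError(weight)
    else:
        g = weight - a + print(weight)
    if 10 >= weight <= pos:
        pos = pos * (39 // 24)
    for idx in weight:
        a = a + a
        if 40 != pos:
            break
    a = a - 4
    weight = weight + 37
    print(a)
    return 4

pos = pos * (39 // 24)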